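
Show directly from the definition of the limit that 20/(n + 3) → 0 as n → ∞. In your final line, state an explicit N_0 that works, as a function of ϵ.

Let ϵ > 0. For n ≥ 1, |20/(n + 3) − 0| = 20/(n + 3) ≤ 20/n.
We need 20/n < ϵ, i.e. n > 20/ϵ.
Take N_0 = 20/ϵ. If n > N_0 then |20/(n + 3)| ≤ 20/n < ϵ.

N_0 = 20/ϵ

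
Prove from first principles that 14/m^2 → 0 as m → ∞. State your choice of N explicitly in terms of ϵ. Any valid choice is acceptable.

Let ϵ > 0 be given. For m ≥ 1, |14/m^2 − 0| = 14/m^2.
14/m^2 < ϵ ⇔ m^2 > 14/ϵ ⇔ m > (14/ϵ)^{1/2}.
Take N = (14/ϵ)^{1/2}. Then m > N implies 14/m^2 < ϵ.

N = (14/ϵ)^{1/2}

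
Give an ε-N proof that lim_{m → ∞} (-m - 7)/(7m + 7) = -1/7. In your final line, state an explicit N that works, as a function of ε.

N = (6/7)/ε

Suppose ε > 0. For m ≥ 1, |(-m - 7)/(7m + 7) + 1/7| = |-42|/(7(7m + 7)) = 42/(7(7m + 7)).
Since 7m + 7 ≥ 7m for m ≥ 1, this is ≤ 42/(7·7m) = (6/7)/m.
So |(-m - 7)/(7m + 7) + 1/7| < ε whenever m > (6/7)/ε.
Take N = (6/7)/ε. If m > N then |(-m - 7)/(7m + 7) + 1/7| ≤ (6/7)/m < ε.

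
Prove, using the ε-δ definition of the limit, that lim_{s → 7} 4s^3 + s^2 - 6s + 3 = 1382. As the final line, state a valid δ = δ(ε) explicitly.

δ = min(2, ε/782)

Let ε > 0 be given. We want δ > 0 such that 0 < |s − 7| < δ implies |(4s^3 + s^2 - 6s + 3) − 1382| < ε.
(4s^3 + s^2 - 6s + 3) − 1382 = 4s^3 + s^2 - 6s - 1379 = (s − 7)(4s^2 + 29s + 197).
So |(4s^3 + s^2 - 6s + 3) − 1382| = |s − 7|·|4s^2 + 29s + 197|.
Require δ ≤ 2. Then |s − 7| < 2 gives |s| < 9, and by the triangle inequality |4s^2 + 29s + 197| ≤ 4·9^2 + 29·9 + 197 = 782.
Hence |(4s^3 + s^2 - 6s + 3) − 1382| ≤ 782|s − 7| < ε provided |s − 7| < ε/782.
Choosing δ = min(2, ε/782) ensures both conditions, hence |(4s^3 + s^2 - 6s + 3) − 1382| < ε.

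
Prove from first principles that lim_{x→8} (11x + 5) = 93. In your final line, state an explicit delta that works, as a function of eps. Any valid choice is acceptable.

Suppose eps > 0. We need delta > 0 so that 0 < |x − 8| < delta implies |(11x + 5) − 93| < eps.
Since (11x + 5) − 93 = 11(x − 8), we have |(11x + 5) − 93| = 11|x − 8|.
Thus it suffices that |x − 8| < eps/11.
Take delta = eps/11. If 0 < |x − 8| < delta then |(11x + 5) − 93| = 11|x − 8| < 11·(eps/11) = eps.

delta = eps/11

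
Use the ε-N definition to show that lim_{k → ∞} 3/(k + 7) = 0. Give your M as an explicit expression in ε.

M = 3/ε

Fix ε > 0. For k ≥ 1, |3/(k + 7) − 0| = 3/(k + 7) ≤ 3/k.
We need 3/k < ε, i.e. k > 3/ε.
Take M = 3/ε. If k > M then |3/(k + 7)| ≤ 3/k < ε.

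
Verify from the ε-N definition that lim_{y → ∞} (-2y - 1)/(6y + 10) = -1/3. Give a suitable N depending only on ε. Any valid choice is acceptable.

N = (7/18)/ε

Let ε > 0. We seek N > 0 such that y > N implies |(-2y - 1)/(6y + 10) + 1/3| < ε.
(-2y - 1)/(6y + 10) + 1/3 = (6(-2y - 1) − (-2)(6y + 10)) / (6(6y + 10)) = 14/(6(6y + 10)).
For y > 0 we have 6y + 10 > 6y, so |(-2y - 1)/(6y + 10) + 1/3| = 14/(6(6y + 10)) < 14/(6·6y) = (7/18)/y.
Thus |(-2y - 1)/(6y + 10) + 1/3| < ε whenever y > (7/18)/ε.
Take N = (7/18)/ε. If y > N then |(-2y - 1)/(6y + 10) + 1/3| < (7/18)/y < ε.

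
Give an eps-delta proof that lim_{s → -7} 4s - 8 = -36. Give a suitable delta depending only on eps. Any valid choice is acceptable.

delta = eps/4

Let eps > 0 be given. We need delta > 0 so that 0 < |s + 7| < delta implies |(4s - 8) + 36| < eps.
Since (4s - 8) + 36 = 4(s + 7), we have |(4s - 8) + 36| = 4|s + 7|.
So 4|s + 7| < eps exactly when |s + 7| < eps/4.
Choosing delta = eps/4 gives |(4s - 8) + 36| = 4|s + 7| < eps whenever |s + 7| < delta.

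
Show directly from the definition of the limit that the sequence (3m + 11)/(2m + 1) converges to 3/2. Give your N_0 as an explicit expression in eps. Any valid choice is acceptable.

N_0 = (19/4)/eps

Fix eps > 0. For m ≥ 1, |(3m + 11)/(2m + 1) − (3/2)| = |19|/(2(2m + 1)) = 19/(2(2m + 1)).
Since 2m + 1 ≥ 2m for m ≥ 1, this is ≤ 19/(2·2m) = (19/4)/m.
So |(3m + 11)/(2m + 1) − (3/2)| < eps whenever m > (19/4)/eps.
Take N_0 = (19/4)/eps. If m > N_0 then |(3m + 11)/(2m + 1) − (3/2)| ≤ (19/4)/m < eps.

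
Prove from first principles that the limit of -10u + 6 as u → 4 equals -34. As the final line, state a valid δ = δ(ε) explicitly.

Let ε > 0. We need δ > 0 so that 0 < |u − 4| < δ implies |(-10u + 6) + 34| < ε.
Since (-10u + 6) + 34 = -10(u − 4), we have |(-10u + 6) + 34| = 10|u − 4|.
So 10|u − 4| < ε exactly when |u − 4| < ε/10.
Take δ = ε/10. If 0 < |u − 4| < δ then |(-10u + 6) + 34| = 10|u − 4| < 10·(ε/10) = ε.

δ = ε/10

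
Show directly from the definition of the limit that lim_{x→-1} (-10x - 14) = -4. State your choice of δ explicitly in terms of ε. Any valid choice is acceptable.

δ = ε/10

Fix ε > 0. We need δ > 0 so that 0 < |x + 1| < δ implies |(-10x - 14) + 4| < ε.
|(-10x - 14) + 4| = |-10x - 10| = 10|x + 1|.
So 10|x + 1| < ε exactly when |x + 1| < ε/10.
Take δ = ε/10. If 0 < |x + 1| < δ then |(-10x - 14) + 4| = 10|x + 1| < 10·(ε/10) = ε.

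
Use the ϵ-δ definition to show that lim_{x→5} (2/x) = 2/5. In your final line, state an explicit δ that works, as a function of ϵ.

Fix ϵ > 0. We seek δ > 0 such that 0 < |x − 5| < δ implies |2/x − (2/5)| < ϵ.
|2/x − (2/5)| = 2·|5 − x|/(5·|x|) = 2|x − 5|/(5|x|).
Require δ ≤ 5/2 so that |x| > 5 − 5/2 = 5/2, hence 5|x| > 25/2.
Then |2/x − (2/5)| < 2|x − 5|/(25/2), which is < ϵ when |x − 5| < (25/4)ϵ.
Take δ = min(5/2, (25/4)ϵ). Then 0 < |x − 5| < δ gives both |x − 5| < 5/2 and |x − 5| < (25/4)ϵ, so |2/x − (2/5)| < ϵ.

δ = min(5/2, (25/4)ϵ)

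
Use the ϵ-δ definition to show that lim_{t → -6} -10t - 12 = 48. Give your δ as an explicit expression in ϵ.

δ = ϵ/10

Let ϵ > 0. We need δ > 0 so that 0 < |t + 6| < δ implies |(-10t - 12) − 48| < ϵ.
Since (-10t - 12) − 48 = -10(t + 6), we have |(-10t - 12) − 48| = 10|t + 6|.
So 10|t + 6| < ϵ exactly when |t + 6| < ϵ/10.
Choosing δ = ϵ/10 gives |(-10t - 12) − 48| = 10|t + 6| < ϵ whenever |t + 6| < δ.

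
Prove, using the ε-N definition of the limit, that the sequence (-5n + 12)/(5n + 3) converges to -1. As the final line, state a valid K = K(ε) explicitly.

Fix ε > 0. For n ≥ 1, |(-5n + 12)/(5n + 3) + 1| = |75|/(5(5n + 3)) = 75/(5(5n + 3)).
Since 5n + 3 ≥ 5n for n ≥ 1, this is ≤ 75/(5·5n) = 3/n.
So |(-5n + 12)/(5n + 3) + 1| < ε whenever n > 3/ε.
Take K = 3/ε. If n > K then |(-5n + 12)/(5n + 3) + 1| ≤ 3/n < ε.

K = 3/ε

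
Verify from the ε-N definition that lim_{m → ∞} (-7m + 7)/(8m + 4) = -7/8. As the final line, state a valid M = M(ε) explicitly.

M = (21/16)/ε

Suppose ε > 0. For m ≥ 1, |(-7m + 7)/(8m + 4) + 7/8| = |84|/(8(8m + 4)) = 84/(8(8m + 4)).
Since 8m + 4 ≥ 8m for m ≥ 1, this is ≤ 84/(8·8m) = (21/16)/m.
So |(-7m + 7)/(8m + 4) + 7/8| < ε whenever m > (21/16)/ε.
Take M = (21/16)/ε. If m > M then |(-7m + 7)/(8m + 4) + 7/8| ≤ (21/16)/m < ε.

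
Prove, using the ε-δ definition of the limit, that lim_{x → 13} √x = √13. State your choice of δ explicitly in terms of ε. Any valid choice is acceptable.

δ = min(13, √13·ε)

Fix ε > 0. We want δ > 0 such that 0 < |x − 13| < δ implies |√x − √13| < ε.
Rationalise: √x − √13 = (x − 13)/(√x + √13), so |√x − √13| = |x − 13|/(√x + √13).
Restrict δ ≤ 13 so that |x − 13| < 13 forces x > 0, and then √x + √13 > √13.
Hence |√x − √13| < |x − 13|/√13, which is < ε once |x − 13| < √13·ε.
Take δ = min(13, √13·ε). If 0 < |x − 13| < δ then x > 0 and |√x − √13| < |x − 13|/√13 < ε.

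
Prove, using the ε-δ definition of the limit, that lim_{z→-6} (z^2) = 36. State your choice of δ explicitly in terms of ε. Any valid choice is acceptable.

Fix ε > 0. We seek δ > 0 with 0 < |z + 6| < δ ⇒ |z^2 − 36| < ε.
Factor: z^2 − 36 = (z + 6)(z - 6), so |z^2 − 36| = |z + 6|·|z - 6|.
Restrict δ ≤ 2. Then |z + 6| < 2 gives |z| < 8, so by the triangle inequality |z - 6| ≤ 8 + 6 = 14.
Hence |z^2 − 36| ≤ 14|z + 6|, which is < ε once |z + 6| < ε/14.
Take δ = min(2, ε/14). If 0 < |z + 6| < δ then both bounds hold and |z^2 − 36| ≤ 14|z + 6| < 14·(ε/14) = ε.

δ = min(2, ε/14)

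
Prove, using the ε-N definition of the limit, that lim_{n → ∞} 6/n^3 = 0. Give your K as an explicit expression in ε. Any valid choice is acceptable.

K = (6/ε)^{1/3}

Fix ε > 0. For n ≥ 1, |6/n^3 − 0| = 6/n^3.
6/n^3 < ε ⇔ n^3 > 6/ε ⇔ n > (6/ε)^{1/3}.
Take K = (6/ε)^{1/3}. Then n > K implies 6/n^3 < ε.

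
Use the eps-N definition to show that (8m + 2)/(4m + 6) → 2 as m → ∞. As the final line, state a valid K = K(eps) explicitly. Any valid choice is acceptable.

Let eps > 0. For m ≥ 1, |(8m + 2)/(4m + 6) − 2| = |-40|/(4(4m + 6)) = 40/(4(4m + 6)).
Since 4m + 6 ≥ 4m for m ≥ 1, this is ≤ 40/(4·4m) = (5/2)/m.
So |(8m + 2)/(4m + 6) − 2| < eps whenever m > (5/2)/eps.
Take K = (5/2)/eps. If m > K then |(8m + 2)/(4m + 6) − 2| ≤ (5/2)/m < eps.

K = (5/2)/eps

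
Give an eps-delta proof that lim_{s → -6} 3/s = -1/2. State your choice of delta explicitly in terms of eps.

delta = min(3, 6eps)

Suppose eps > 0. We seek delta > 0 such that 0 < |s + 6| < delta implies |3/s + 1/2| < eps.
|3/s + 1/2| = 3·|-6 − s|/(6·|s|) = 3|s + 6|/(6|s|).
Restrict delta ≤ 3. Then |s + 6| < 3 gives |s| > 3, so 6|s| > 18.
Then |3/s + 1/2| < 3|s + 6|/18, which is < eps when |s + 6| < 6eps.
Take delta = min(3, 6eps). Then 0 < |s + 6| < delta gives both |s + 6| < 3 and |s + 6| < 6eps, so |3/s + 1/2| < eps.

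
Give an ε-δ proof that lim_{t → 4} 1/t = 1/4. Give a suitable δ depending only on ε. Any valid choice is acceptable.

δ = min(2, 8ε)

Fix ε > 0. We seek δ > 0 such that 0 < |t − 4| < δ implies |1/t − (1/4)| < ε.
|1/t − (1/4)| = |4 − t|/(4·|t|) = |t − 4|/(4|t|).
Require δ ≤ 2 so that |t| > 4 − 2 = 2, hence 4|t| > 8.
Then |1/t − (1/4)| < |t − 4|/8, which is < ε when |t − 4| < 8ε.
Take δ = min(2, 8ε). Then 0 < |t − 4| < δ gives both |t − 4| < 2 and |t − 4| < 8ε, so |1/t − (1/4)| < ε.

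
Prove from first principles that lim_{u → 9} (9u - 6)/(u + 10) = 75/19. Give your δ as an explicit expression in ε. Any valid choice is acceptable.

δ = min(19/2, (361/192)ε)

Let ε > 0 be given. We want δ > 0 with 0 < |u − 9| < δ ⇒ |(9u - 6)/(u + 10) − (75/19)| < ε.
Combining over a common denominator, (9u - 6)/(u + 10) − (75/19) = [(9u - 6)·19 − 75·(u + 10)] / [19·(u + 10)] = 96(u − 9) / (19(u + 10)).
So |(9u - 6)/(u + 10) − (75/19)| = 96|u − 9| / (19·|u + 10|).
Require δ ≤ 19/2, so |u + 10| ≥ |19| − |u − 9| > 19 − 19/2 = 19/2.
Hence |(9u - 6)/(u + 10) − (75/19)| < 96|u − 9|/(19·(19/2)) = (192/361)|u − 9|, which is < ε once |u − 9| < (361/192)ε.
Take δ = min(19/2, (361/192)ε). Then 0 < |u − 9| < δ forces both bounds, so |(9u - 6)/(u + 10) − (75/19)| < ε.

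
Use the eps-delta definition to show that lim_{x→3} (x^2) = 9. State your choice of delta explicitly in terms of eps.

Fix eps > 0. We seek delta > 0 with 0 < |x − 3| < delta ⇒ |x^2 − 9| < eps.
Factor: x^2 − 9 = (x − 3)(x + 3), so |x^2 − 9| = |x − 3|·|x + 3|.
Restrict delta ≤ 2. Then |x − 3| < 2 gives |x| < 5, so by the triangle inequality |x + 3| ≤ 5 + 3 = 8.
Hence |x^2 − 9| ≤ 8|x − 3|, which is < eps once |x − 3| < eps/8.
Take delta = min(2, eps/8). If 0 < |x − 3| < delta then both bounds hold and |x^2 − 9| ≤ 8|x − 3| < 8·(eps/8) = eps.

delta = min(2, eps/8)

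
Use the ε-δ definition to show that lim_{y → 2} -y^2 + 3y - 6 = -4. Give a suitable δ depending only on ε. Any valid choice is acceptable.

Let ε > 0 be given. We want δ > 0 such that 0 < |y − 2| < δ implies |(-y^2 + 3y - 6) + 4| < ε.
(-y^2 + 3y - 6) + 4 = -y^2 + 3y - 2 = (y − 2)(-y + 1).
So |(-y^2 + 3y - 6) + 4| = |y − 2|·|-y + 1|.
Require δ ≤ 1. Then |y − 2| < 1 gives |y| < 3, and by the triangle inequality |-y + 1| ≤ 3 + 1 = 4.
Hence |(-y^2 + 3y - 6) + 4| ≤ 4|y − 2| < ε provided |y − 2| < ε/4.
Choosing δ = min(1, ε/4) ensures both conditions, hence |(-y^2 + 3y - 6) + 4| < ε.

δ = min(1, ε/4)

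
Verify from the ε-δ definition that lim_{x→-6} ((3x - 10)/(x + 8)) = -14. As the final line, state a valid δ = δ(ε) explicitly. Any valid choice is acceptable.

δ = min(1, (1/17)ε)

Let ε > 0. We want δ > 0 with 0 < |x + 6| < δ ⇒ |(3x - 10)/(x + 8) + 14| < ε.
Combining over a common denominator, (3x - 10)/(x + 8) + 14 = [(3x - 10)·2 − (-28)·(x + 8)] / [2·(x + 8)] = 34(x + 6) / (2(x + 8)).
So |(3x - 10)/(x + 8) + 14| = 34|x + 6| / (2·|x + 8|).
Require δ ≤ 1, so |x + 8| ≥ |2| − |x + 6| > 2 − 1 = 1.
Hence |(3x - 10)/(x + 8) + 14| < 34|x + 6|/(2·1) = 17|x + 6|, which is < ε once |x + 6| < (1/17)ε.
Take δ = min(1, (1/17)ε). Then 0 < |x + 6| < δ forces both bounds, so |(3x - 10)/(x + 8) + 14| < ε.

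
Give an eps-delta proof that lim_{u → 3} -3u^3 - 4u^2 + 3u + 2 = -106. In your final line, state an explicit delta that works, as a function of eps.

Let eps > 0 be given. We want delta > 0 such that 0 < |u − 3| < delta implies |(-3u^3 - 4u^2 + 3u + 2) + 106| < eps.
(-3u^3 - 4u^2 + 3u + 2) + 106 = -3u^3 - 4u^2 + 3u + 108 = (u − 3)(-3u^2 - 13u - 36).
So |(-3u^3 - 4u^2 + 3u + 2) + 106| = |u − 3|·|-3u^2 - 13u - 36|.
Assume first that |u − 3| < 2, so |u| < 5. Then |-3u^2 - 13u - 36| ≤ 3·5^2 + 13·5 + 36 = 176.
Hence |(-3u^3 - 4u^2 + 3u + 2) + 106| ≤ 176|u − 3| < eps provided |u − 3| < eps/176.
Take delta = min(2, eps/176). Then 0 < |u − 3| < delta gives both |u − 3| < 2 and |u − 3| < eps/176, so |(-3u^3 - 4u^2 + 3u + 2) + 106| < eps.

delta = min(2, eps/176)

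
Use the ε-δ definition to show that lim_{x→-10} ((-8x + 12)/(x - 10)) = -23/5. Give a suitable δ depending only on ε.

Fix ε > 0. We want δ > 0 with 0 < |x + 10| < δ ⇒ |(-8x + 12)/(x - 10) + 23/5| < ε.
Combining over a common denominator, (-8x + 12)/(x - 10) + 23/5 = [(-8x + 12)·(-20) − 92·(x - 10)] / [(-20)·(x - 10)] = 68(x + 10) / ((-20)(x - 10)).
So |(-8x + 12)/(x - 10) + 23/5| = 68|x + 10| / (20·|x − 10|).
Require δ ≤ 10, so |x − 10| ≥ |-20| − |x + 10| > 20 − 10 = 10.
Hence |(-8x + 12)/(x - 10) + 23/5| < 68|x + 10|/(20·10) = (17/50)|x + 10|, which is < ε once |x + 10| < (50/17)ε.
Take δ = min(10, (50/17)ε). Then 0 < |x + 10| < δ forces both bounds, so |(-8x + 12)/(x - 10) + 23/5| < ε.

δ = min(10, (50/17)ε)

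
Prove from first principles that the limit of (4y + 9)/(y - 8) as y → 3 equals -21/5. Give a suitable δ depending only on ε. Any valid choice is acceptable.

Fix ε > 0. We want δ > 0 with 0 < |y − 3| < δ ⇒ |(4y + 9)/(y - 8) + 21/5| < ε.
Combining over a common denominator, (4y + 9)/(y - 8) + 21/5 = [(4y + 9)·(-5) − 21·(y - 8)] / [(-5)·(y - 8)] = -41(y − 3) / ((-5)(y - 8)).
So |(4y + 9)/(y - 8) + 21/5| = 41|y − 3| / (5·|y − 8|).
Restrict δ ≤ 5/2. Then |y − 3| < 5/2 gives |y − 8| = |(y − 3) + (-5)| ≥ 5 − 5/2 = 5/2.
Hence |(4y + 9)/(y - 8) + 21/5| < 41|y − 3|/(5·(5/2)) = (82/25)|y − 3|, which is < ε once |y − 3| < (25/82)ε.
Take δ = min(5/2, (25/82)ε). Then 0 < |y − 3| < δ forces both bounds, so |(4y + 9)/(y - 8) + 21/5| < ε.

δ = min(5/2, (25/82)ε)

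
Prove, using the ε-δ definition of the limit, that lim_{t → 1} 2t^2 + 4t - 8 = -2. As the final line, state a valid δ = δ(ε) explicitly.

δ = min(1, ε/10)

Suppose ε > 0. We want δ > 0 such that 0 < |t − 1| < δ implies |(2t^2 + 4t - 8) + 2| < ε.
(2t^2 + 4t - 8) + 2 = 2t^2 + 4t - 6 = (t − 1)(2t + 6).
So |(2t^2 + 4t - 8) + 2| = |t − 1|·|2t + 6|.
Assume first that |t − 1| < 1, so |t| < 2. Then |2t + 6| ≤ 2·2 + 6 = 10.
Hence |(2t^2 + 4t - 8) + 2| ≤ 10|t − 1| < ε provided |t − 1| < ε/10.
Choosing δ = min(1, ε/10) ensures both conditions, hence |(2t^2 + 4t - 8) + 2| < ε.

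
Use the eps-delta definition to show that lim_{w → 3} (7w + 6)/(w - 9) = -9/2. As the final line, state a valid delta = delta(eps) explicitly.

Let eps > 0 be given. We want delta > 0 with 0 < |w − 3| < delta ⇒ |(7w + 6)/(w - 9) + 9/2| < eps.
Combining over a common denominator, (7w + 6)/(w - 9) + 9/2 = [(7w + 6)·(-6) − 27·(w - 9)] / [(-6)·(w - 9)] = -69(w − 3) / ((-6)(w - 9)).
So |(7w + 6)/(w - 9) + 9/2| = 69|w − 3| / (6·|w − 9|).
Restrict delta ≤ 3. Then |w − 3| < 3 gives |w − 9| = |(w − 3) + (-6)| ≥ 6 − 3 = 3.
Hence |(7w + 6)/(w - 9) + 9/2| < 69|w − 3|/(6·3) = (23/6)|w − 3|, which is < eps once |w − 3| < (6/23)eps.
Take delta = min(3, (6/23)eps). Then 0 < |w − 3| < delta forces both bounds, so |(7w + 6)/(w - 9) + 9/2| < eps.

delta = min(3, (6/23)eps)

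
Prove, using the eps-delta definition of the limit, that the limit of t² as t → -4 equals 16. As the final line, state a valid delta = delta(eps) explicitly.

Suppose eps > 0. We seek delta > 0 with 0 < |t + 4| < delta ⇒ |t² − 16| < eps.
Factor: t² − 16 = (t + 4)(t - 4), so |t² − 16| = |t + 4|·|t - 4|.
Restrict delta ≤ 1. Then |t + 4| < 1 gives |t| < 5, so by the triangle inequality |t - 4| ≤ 5 + 4 = 9.
Hence |t² − 16| ≤ 9|t + 4|, which is < eps once |t + 4| < eps/9.
Take delta = min(1, eps/9). If 0 < |t + 4| < delta then both bounds hold and |t² − 16| ≤ 9|t + 4| < 9·(eps/9) = eps.

delta = min(1, eps/9)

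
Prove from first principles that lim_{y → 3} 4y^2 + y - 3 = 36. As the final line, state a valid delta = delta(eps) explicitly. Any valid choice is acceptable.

Suppose eps > 0. We want delta > 0 such that 0 < |y − 3| < delta implies |(4y^2 + y - 3) − 36| < eps.
(4y^2 + y - 3) − 36 = 4y^2 + y - 39 = (y − 3)(4y + 13).
So |(4y^2 + y - 3) − 36| = |y − 3|·|4y + 13|.
Assume first that |y − 3| < 1, so |y| < 4. Then |4y + 13| ≤ 4·4 + 13 = 29.
Hence |(4y^2 + y - 3) − 36| ≤ 29|y − 3| < eps provided |y − 3| < eps/29.
Choosing delta = min(1, eps/29) ensures both conditions, hence |(4y^2 + y - 3) − 36| < eps.

delta = min(1, eps/29)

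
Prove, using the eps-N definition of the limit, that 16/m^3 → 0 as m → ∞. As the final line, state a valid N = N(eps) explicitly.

N = (16/eps)^{1/3}

Let eps > 0 be given. For m ≥ 1, |16/m^3 − 0| = 16/m^3.
16/m^3 < eps ⇔ m^3 > 16/eps ⇔ m > (16/eps)^{1/3}.
Take N = (16/eps)^{1/3}. Then m > N implies 16/m^3 < eps.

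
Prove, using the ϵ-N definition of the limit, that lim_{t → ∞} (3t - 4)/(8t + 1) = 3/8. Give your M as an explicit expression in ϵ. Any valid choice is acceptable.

Let ϵ > 0. We seek M > 0 such that t > M implies |(3t - 4)/(8t + 1) − (3/8)| < ϵ.
(3t - 4)/(8t + 1) − (3/8) = (8(3t - 4) − 3(8t + 1)) / (8(8t + 1)) = -35/(8(8t + 1)).
For t > 0 we have 8t + 1 > 8t, so |(3t - 4)/(8t + 1) − (3/8)| = 35/(8(8t + 1)) < 35/(8·8t) = (35/64)/t.
Thus |(3t - 4)/(8t + 1) − (3/8)| < ϵ whenever t > (35/64)/ϵ.
Take M = (35/64)/ϵ. If t > M then |(3t - 4)/(8t + 1) − (3/8)| < (35/64)/t < ϵ.

M = (35/64)/ϵ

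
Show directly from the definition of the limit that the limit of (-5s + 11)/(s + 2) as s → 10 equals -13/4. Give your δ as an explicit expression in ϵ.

δ = min(6, (24/7)ϵ)

Let ϵ > 0. We want δ > 0 with 0 < |s − 10| < δ ⇒ |(-5s + 11)/(s + 2) + 13/4| < ϵ.
Combining over a common denominator, (-5s + 11)/(s + 2) + 13/4 = [(-5s + 11)·12 − (-39)·(s + 2)] / [12·(s + 2)] = -21(s − 10) / (12(s + 2)).
So |(-5s + 11)/(s + 2) + 13/4| = 21|s − 10| / (12·|s + 2|).
Require δ ≤ 6, so |s + 2| ≥ |12| − |s − 10| > 12 − 6 = 6.
Hence |(-5s + 11)/(s + 2) + 13/4| < 21|s − 10|/(12·6) = (7/24)|s − 10|, which is < ϵ once |s − 10| < (24/7)ϵ.
Take δ = min(6, (24/7)ϵ). Then 0 < |s − 10| < δ forces both bounds, so |(-5s + 11)/(s + 2) + 13/4| < ϵ.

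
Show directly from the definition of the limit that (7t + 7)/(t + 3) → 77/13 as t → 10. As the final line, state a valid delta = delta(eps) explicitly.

delta = min(13/2, (169/28)eps)

Fix eps > 0. We want delta > 0 with 0 < |t − 10| < delta ⇒ |(7t + 7)/(t + 3) − (77/13)| < eps.
Combining over a common denominator, (7t + 7)/(t + 3) − (77/13) = [(7t + 7)·13 − 77·(t + 3)] / [13·(t + 3)] = 14(t − 10) / (13(t + 3)).
So |(7t + 7)/(t + 3) − (77/13)| = 14|t − 10| / (13·|t + 3|).
Require delta ≤ 13/2, so |t + 3| ≥ |13| − |t − 10| > 13 − 13/2 = 13/2.
Hence |(7t + 7)/(t + 3) − (77/13)| < 14|t − 10|/(13·(13/2)) = (28/169)|t − 10|, which is < eps once |t − 10| < (169/28)eps.
Take delta = min(13/2, (169/28)eps). Then 0 < |t − 10| < delta forces both bounds, so |(7t + 7)/(t + 3) − (77/13)| < eps.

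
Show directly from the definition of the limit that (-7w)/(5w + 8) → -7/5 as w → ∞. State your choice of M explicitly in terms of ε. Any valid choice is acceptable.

M = (56/25)/ε

Fix ε > 0. We seek M > 0 such that w > M implies |(-7w)/(5w + 8) + 7/5| < ε.
(-7w)/(5w + 8) + 7/5 = (5(-7w) − (-7)(5w + 8)) / (5(5w + 8)) = 56/(5(5w + 8)).
For w > 0 we have 5w + 8 > 5w, so |(-7w)/(5w + 8) + 7/5| = 56/(5(5w + 8)) < 56/(5·5w) = (56/25)/w.
Thus |(-7w)/(5w + 8) + 7/5| < ε whenever w > (56/25)/ε.
Take M = (56/25)/ε. If w > M then |(-7w)/(5w + 8) + 7/5| < (56/25)/w < ε.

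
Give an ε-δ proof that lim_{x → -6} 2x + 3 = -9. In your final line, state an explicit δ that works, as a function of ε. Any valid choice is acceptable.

δ = ε/2

Let ε > 0 be given. We need δ > 0 so that 0 < |x + 6| < δ implies |(2x + 3) + 9| < ε.
Since (2x + 3) + 9 = 2(x + 6), we have |(2x + 3) + 9| = 2|x + 6|.
Thus it suffices that |x + 6| < ε/2.
Choosing δ = ε/2 gives |(2x + 3) + 9| = 2|x + 6| < ε whenever |x + 6| < δ.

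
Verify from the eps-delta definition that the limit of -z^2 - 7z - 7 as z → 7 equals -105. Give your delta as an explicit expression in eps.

delta = min(1, eps/22)

Fix eps > 0. We want delta > 0 such that 0 < |z − 7| < delta implies |(-z^2 - 7z - 7) + 105| < eps.
(-z^2 - 7z - 7) + 105 = -z^2 - 7z + 98 = (z − 7)(-z - 14).
So |(-z^2 - 7z - 7) + 105| = |z − 7|·|-z - 14|.
Assume first that |z − 7| < 1, so |z| < 8. Then |-z - 14| ≤ 8 + 14 = 22.
Hence |(-z^2 - 7z - 7) + 105| ≤ 22|z − 7| < eps provided |z − 7| < eps/22.
Choosing delta = min(1, eps/22) ensures both conditions, hence |(-z^2 - 7z - 7) + 105| < eps.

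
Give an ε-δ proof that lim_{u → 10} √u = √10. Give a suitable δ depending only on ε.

Let ε > 0. We want δ > 0 such that 0 < |u − 10| < δ implies |√u − √10| < ε.
Rationalise: √u − √10 = (u − 10)/(√u + √10), so |√u − √10| = |u − 10|/(√u + √10).
Restrict δ ≤ 10 so that |u − 10| < 10 forces u > 0, and then √u + √10 > √10.
Hence |√u − √10| < |u − 10|/√10, which is < ε once |u − 10| < √10·ε.
Take δ = min(10, √10·ε). If 0 < |u − 10| < δ then u > 0 and |√u − √10| < |u − 10|/√10 < ε.

δ = min(10, √10·ε)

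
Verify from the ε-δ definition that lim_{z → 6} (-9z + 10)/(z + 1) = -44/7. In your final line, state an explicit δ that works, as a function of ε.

Let ε > 0. We want δ > 0 with 0 < |z − 6| < δ ⇒ |(-9z + 10)/(z + 1) + 44/7| < ε.
Combining over a common denominator, (-9z + 10)/(z + 1) + 44/7 = [(-9z + 10)·7 − (-44)·(z + 1)] / [7·(z + 1)] = -19(z − 6) / (7(z + 1)).
So |(-9z + 10)/(z + 1) + 44/7| = 19|z − 6| / (7·|z + 1|).
Require δ ≤ 7/2, so |z + 1| ≥ |7| − |z − 6| > 7 − 7/2 = 7/2.
Hence |(-9z + 10)/(z + 1) + 44/7| < 19|z − 6|/(7·(7/2)) = (38/49)|z − 6|, which is < ε once |z − 6| < (49/38)ε.
Take δ = min(7/2, (49/38)ε). Then 0 < |z − 6| < δ forces both bounds, so |(-9z + 10)/(z + 1) + 44/7| < ε.

δ = min(7/2, (49/38)ε)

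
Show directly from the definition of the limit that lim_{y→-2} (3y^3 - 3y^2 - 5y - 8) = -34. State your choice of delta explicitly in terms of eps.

delta = min(2, eps/97)

Suppose eps > 0. We want delta > 0 such that 0 < |y + 2| < delta implies |(3y^3 - 3y^2 - 5y - 8) + 34| < eps.
(3y^3 - 3y^2 - 5y - 8) + 34 = 3y^3 - 3y^2 - 5y + 26 = (y + 2)(3y^2 - 9y + 13).
So |(3y^3 - 3y^2 - 5y - 8) + 34| = |y + 2|·|3y^2 - 9y + 13|.
Require delta ≤ 2. Then |y + 2| < 2 gives |y| < 4, and by the triangle inequality |3y^2 - 9y + 13| ≤ 3·4^2 + 9·4 + 13 = 97.
Hence |(3y^3 - 3y^2 - 5y - 8) + 34| ≤ 97|y + 2| < eps provided |y + 2| < eps/97.
Take delta = min(2, eps/97). Then 0 < |y + 2| < delta gives both |y + 2| < 2 and |y + 2| < eps/97, so |(3y^3 - 3y^2 - 5y - 8) + 34| < eps.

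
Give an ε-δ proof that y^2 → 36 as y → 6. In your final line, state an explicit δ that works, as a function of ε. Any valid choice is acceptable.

δ = min(1, ε/13)

Let ε > 0 be given. We seek δ > 0 with 0 < |y − 6| < δ ⇒ |y^2 − 36| < ε.
Factor: y^2 − 36 = (y − 6)(y + 6), so |y^2 − 36| = |y − 6|·|y + 6|.
Restrict δ ≤ 1. Then |y − 6| < 1 gives |y| < 7, so by the triangle inequality |y + 6| ≤ 7 + 6 = 13.
Hence |y^2 − 36| ≤ 13|y − 6|, which is < ε once |y − 6| < ε/13.
Take δ = min(1, ε/13). If 0 < |y − 6| < δ then both bounds hold and |y^2 − 36| ≤ 13|y − 6| < 13·(ε/13) = ε.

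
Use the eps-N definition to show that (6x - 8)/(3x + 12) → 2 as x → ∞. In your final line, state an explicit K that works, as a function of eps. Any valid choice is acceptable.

K = (32/3)/eps

Suppose eps > 0. We seek K > 0 such that x > K implies |(6x - 8)/(3x + 12) − 2| < eps.
(6x - 8)/(3x + 12) − 2 = (3(6x - 8) − 6(3x + 12)) / (3(3x + 12)) = -96/(3(3x + 12)).
For x > 0 we have 3x + 12 > 3x, so |(6x - 8)/(3x + 12) − 2| = 96/(3(3x + 12)) < 96/(3·3x) = (32/3)/x.
Thus |(6x - 8)/(3x + 12) − 2| < eps whenever x > (32/3)/eps.
Take K = (32/3)/eps. If x > K then |(6x - 8)/(3x + 12) − 2| < (32/3)/x < eps.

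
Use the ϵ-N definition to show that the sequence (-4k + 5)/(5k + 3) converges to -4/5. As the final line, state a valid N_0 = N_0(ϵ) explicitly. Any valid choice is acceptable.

Let ϵ > 0 be given. For k ≥ 1, |(-4k + 5)/(5k + 3) + 4/5| = |37|/(5(5k + 3)) = 37/(5(5k + 3)).
Since 5k + 3 ≥ 5k for k ≥ 1, this is ≤ 37/(5·5k) = (37/25)/k.
So |(-4k + 5)/(5k + 3) + 4/5| < ϵ whenever k > (37/25)/ϵ.
Take N_0 = (37/25)/ϵ. If k > N_0 then |(-4k + 5)/(5k + 3) + 4/5| ≤ (37/25)/k < ϵ.

N_0 = (37/25)/ϵ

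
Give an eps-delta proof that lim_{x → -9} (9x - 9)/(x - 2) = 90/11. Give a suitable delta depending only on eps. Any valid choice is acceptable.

Fix eps > 0. We want delta > 0 with 0 < |x + 9| < delta ⇒ |(9x - 9)/(x - 2) − (90/11)| < eps.
Combining over a common denominator, (9x - 9)/(x - 2) − (90/11) = [(9x - 9)·(-11) − (-90)·(x - 2)] / [(-11)·(x - 2)] = -9(x + 9) / ((-11)(x - 2)).
So |(9x - 9)/(x - 2) − (90/11)| = 9|x + 9| / (11·|x − 2|).
Restrict delta ≤ 11/2. Then |x + 9| < 11/2 gives |x − 2| = |(x + 9) + (-11)| ≥ 11 − 11/2 = 11/2.
Hence |(9x - 9)/(x - 2) − (90/11)| < 9|x + 9|/(11·(11/2)) = (18/121)|x + 9|, which is < eps once |x + 9| < (121/18)eps.
Take delta = min(11/2, (121/18)eps). Then 0 < |x + 9| < delta forces both bounds, so |(9x - 9)/(x - 2) − (90/11)| < eps.

delta = min(11/2, (121/18)eps)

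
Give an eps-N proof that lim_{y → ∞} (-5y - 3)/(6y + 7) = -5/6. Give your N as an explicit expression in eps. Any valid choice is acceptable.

N = (17/36)/eps

Let eps > 0. We seek N > 0 such that y > N implies |(-5y - 3)/(6y + 7) + 5/6| < eps.
(-5y - 3)/(6y + 7) + 5/6 = (6(-5y - 3) − (-5)(6y + 7)) / (6(6y + 7)) = 17/(6(6y + 7)).
For y > 0 we have 6y + 7 > 6y, so |(-5y - 3)/(6y + 7) + 5/6| = 17/(6(6y + 7)) < 17/(6·6y) = (17/36)/y.
Thus |(-5y - 3)/(6y + 7) + 5/6| < eps whenever y > (17/36)/eps.
Take N = (17/36)/eps. If y > N then |(-5y - 3)/(6y + 7) + 5/6| < (17/36)/y < eps.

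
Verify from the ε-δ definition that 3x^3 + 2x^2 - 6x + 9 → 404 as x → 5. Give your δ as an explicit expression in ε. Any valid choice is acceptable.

Let ε > 0. We want δ > 0 such that 0 < |x − 5| < δ implies |(3x^3 + 2x^2 - 6x + 9) − 404| < ε.
(3x^3 + 2x^2 - 6x + 9) − 404 = 3x^3 + 2x^2 - 6x - 395 = (x − 5)(3x^2 + 17x + 79).
So |(3x^3 + 2x^2 - 6x + 9) − 404| = |x − 5|·|3x^2 + 17x + 79|.
Require δ ≤ 1. Then |x − 5| < 1 gives |x| < 6, and by the triangle inequality |3x^2 + 17x + 79| ≤ 3·6^2 + 17·6 + 79 = 289.
Hence |(3x^3 + 2x^2 - 6x + 9) − 404| ≤ 289|x − 5| < ε provided |x − 5| < ε/289.
Choosing δ = min(1, ε/289) ensures both conditions, hence |(3x^3 + 2x^2 - 6x + 9) − 404| < ε.

δ = min(1, ε/289)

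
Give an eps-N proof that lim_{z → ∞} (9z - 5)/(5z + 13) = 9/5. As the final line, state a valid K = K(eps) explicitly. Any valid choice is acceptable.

K = (142/25)/eps

Let eps > 0 be given. We seek K > 0 such that z > K implies |(9z - 5)/(5z + 13) − (9/5)| < eps.
(9z - 5)/(5z + 13) − (9/5) = (5(9z - 5) − 9(5z + 13)) / (5(5z + 13)) = -142/(5(5z + 13)).
For z > 0 we have 5z + 13 > 5z, so |(9z - 5)/(5z + 13) − (9/5)| = 142/(5(5z + 13)) < 142/(5·5z) = (142/25)/z.
Thus |(9z - 5)/(5z + 13) − (9/5)| < eps whenever z > (142/25)/eps.
Take K = (142/25)/eps. If z > K then |(9z - 5)/(5z + 13) − (9/5)| < (142/25)/z < eps.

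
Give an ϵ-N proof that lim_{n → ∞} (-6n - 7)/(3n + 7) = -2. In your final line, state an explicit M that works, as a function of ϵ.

M = (7/3)/ϵ

Fix ϵ > 0. For n ≥ 1, |(-6n - 7)/(3n + 7) + 2| = |21|/(3(3n + 7)) = 21/(3(3n + 7)).
Since 3n + 7 ≥ 3n for n ≥ 1, this is ≤ 21/(3·3n) = (7/3)/n.
So |(-6n - 7)/(3n + 7) + 2| < ϵ whenever n > (7/3)/ϵ.
Take M = (7/3)/ϵ. If n > M then |(-6n - 7)/(3n + 7) + 2| ≤ (7/3)/n < ϵ.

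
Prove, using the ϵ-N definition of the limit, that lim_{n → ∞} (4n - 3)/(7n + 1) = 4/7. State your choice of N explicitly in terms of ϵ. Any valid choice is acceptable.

Let ϵ > 0. For n ≥ 1, |(4n - 3)/(7n + 1) − (4/7)| = |-25|/(7(7n + 1)) = 25/(7(7n + 1)).
Since 7n + 1 ≥ 7n for n ≥ 1, this is ≤ 25/(7·7n) = (25/49)/n.
So |(4n - 3)/(7n + 1) − (4/7)| < ϵ whenever n > (25/49)/ϵ.
Take N = (25/49)/ϵ. If n > N then |(4n - 3)/(7n + 1) − (4/7)| ≤ (25/49)/n < ϵ.

N = (25/49)/ϵ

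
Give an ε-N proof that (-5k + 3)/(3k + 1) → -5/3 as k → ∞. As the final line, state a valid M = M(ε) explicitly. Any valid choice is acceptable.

Let ε > 0. For k ≥ 1, |(-5k + 3)/(3k + 1) + 5/3| = |14|/(3(3k + 1)) = 14/(3(3k + 1)).
Since 3k + 1 ≥ 3k for k ≥ 1, this is ≤ 14/(3·3k) = (14/9)/k.
So |(-5k + 3)/(3k + 1) + 5/3| < ε whenever k > (14/9)/ε.
Take M = (14/9)/ε. If k > M then |(-5k + 3)/(3k + 1) + 5/3| ≤ (14/9)/k < ε.

M = (14/9)/ε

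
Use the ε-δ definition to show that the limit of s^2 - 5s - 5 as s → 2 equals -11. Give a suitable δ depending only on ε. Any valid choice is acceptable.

δ = min(1, ε/6)

Let ε > 0. We want δ > 0 such that 0 < |s − 2| < δ implies |(s^2 - 5s - 5) + 11| < ε.
(s^2 - 5s - 5) + 11 = s^2 - 5s + 6 = (s − 2)(s - 3).
So |(s^2 - 5s - 5) + 11| = |s − 2|·|s - 3|.
Assume first that |s − 2| < 1, so |s| < 3. Then |s - 3| ≤ 3 + 3 = 6.
Hence |(s^2 - 5s - 5) + 11| ≤ 6|s − 2| < ε provided |s − 2| < ε/6.
Take δ = min(1, ε/6). Then 0 < |s − 2| < δ gives both |s − 2| < 1 and |s − 2| < ε/6, so |(s^2 - 5s - 5) + 11| < ε.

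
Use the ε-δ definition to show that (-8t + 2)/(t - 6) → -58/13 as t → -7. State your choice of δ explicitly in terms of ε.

Suppose ε > 0. We want δ > 0 with 0 < |t + 7| < δ ⇒ |(-8t + 2)/(t - 6) + 58/13| < ε.
Combining over a common denominator, (-8t + 2)/(t - 6) + 58/13 = [(-8t + 2)·(-13) − 58·(t - 6)] / [(-13)·(t - 6)] = 46(t + 7) / ((-13)(t - 6)).
So |(-8t + 2)/(t - 6) + 58/13| = 46|t + 7| / (13·|t − 6|).
Restrict δ ≤ 13/2. Then |t + 7| < 13/2 gives |t − 6| = |(t + 7) + (-13)| ≥ 13 − 13/2 = 13/2.
Hence |(-8t + 2)/(t - 6) + 58/13| < 46|t + 7|/(13·(13/2)) = (92/169)|t + 7|, which is < ε once |t + 7| < (169/92)ε.
Take δ = min(13/2, (169/92)ε). Then 0 < |t + 7| < δ forces both bounds, so |(-8t + 2)/(t - 6) + 58/13| < ε.

δ = min(13/2, (169/92)ε)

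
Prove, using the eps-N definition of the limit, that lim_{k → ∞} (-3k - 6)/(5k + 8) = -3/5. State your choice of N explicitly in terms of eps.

Let eps > 0 be given. For k ≥ 1, |(-3k - 6)/(5k + 8) + 3/5| = |-6|/(5(5k + 8)) = 6/(5(5k + 8)).
Since 5k + 8 ≥ 5k for k ≥ 1, this is ≤ 6/(5·5k) = (6/25)/k.
So |(-3k - 6)/(5k + 8) + 3/5| < eps whenever k > (6/25)/eps.
Take N = (6/25)/eps. If k > N then |(-3k - 6)/(5k + 8) + 3/5| ≤ (6/25)/k < eps.

N = (6/25)/eps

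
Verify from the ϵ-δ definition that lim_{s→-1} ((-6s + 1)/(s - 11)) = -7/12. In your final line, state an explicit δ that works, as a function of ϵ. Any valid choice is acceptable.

δ = min(6, (72/65)ϵ)

Suppose ϵ > 0. We want δ > 0 with 0 < |s + 1| < δ ⇒ |(-6s + 1)/(s - 11) + 7/12| < ϵ.
Combining over a common denominator, (-6s + 1)/(s - 11) + 7/12 = [(-6s + 1)·(-12) − 7·(s - 11)] / [(-12)·(s - 11)] = 65(s + 1) / ((-12)(s - 11)).
So |(-6s + 1)/(s - 11) + 7/12| = 65|s + 1| / (12·|s − 11|).
Require δ ≤ 6, so |s − 11| ≥ |-12| − |s + 1| > 12 − 6 = 6.
Hence |(-6s + 1)/(s - 11) + 7/12| < 65|s + 1|/(12·6) = (65/72)|s + 1|, which is < ϵ once |s + 1| < (72/65)ϵ.
Take δ = min(6, (72/65)ϵ). Then 0 < |s + 1| < δ forces both bounds, so |(-6s + 1)/(s - 11) + 7/12| < ϵ.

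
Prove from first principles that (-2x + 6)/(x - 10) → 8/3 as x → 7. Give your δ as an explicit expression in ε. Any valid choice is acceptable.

Suppose ε > 0. We want δ > 0 with 0 < |x − 7| < δ ⇒ |(-2x + 6)/(x - 10) − (8/3)| < ε.
Combining over a common denominator, (-2x + 6)/(x - 10) − (8/3) = [(-2x + 6)·(-3) − (-8)·(x - 10)] / [(-3)·(x - 10)] = 14(x − 7) / ((-3)(x - 10)).
So |(-2x + 6)/(x - 10) − (8/3)| = 14|x − 7| / (3·|x − 10|).
Restrict δ ≤ 3/2. Then |x − 7| < 3/2 gives |x − 10| = |(x − 7) + (-3)| ≥ 3 − 3/2 = 3/2.
Hence |(-2x + 6)/(x - 10) − (8/3)| < 14|x − 7|/(3·(3/2)) = (28/9)|x − 7|, which is < ε once |x − 7| < (9/28)ε.
Take δ = min(3/2, (9/28)ε). Then 0 < |x − 7| < δ forces both bounds, so |(-2x + 6)/(x - 10) − (8/3)| < ε.

δ = min(3/2, (9/28)ε)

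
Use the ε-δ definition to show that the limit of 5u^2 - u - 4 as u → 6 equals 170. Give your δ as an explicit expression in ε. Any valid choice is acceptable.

Let ε > 0. We want δ > 0 such that 0 < |u − 6| < δ implies |(5u^2 - u - 4) − 170| < ε.
(5u^2 - u - 4) − 170 = 5u^2 - u - 174 = (u − 6)(5u + 29).
So |(5u^2 - u - 4) − 170| = |u − 6|·|5u + 29|.
Require δ ≤ 1. Then |u − 6| < 1 gives |u| < 7, and by the triangle inequality |5u + 29| ≤ 5·7 + 29 = 64.
Hence |(5u^2 - u - 4) − 170| ≤ 64|u − 6| < ε provided |u − 6| < ε/64.
Take δ = min(1, ε/64). Then 0 < |u − 6| < δ gives both |u − 6| < 1 and |u − 6| < ε/64, so |(5u^2 - u - 4) − 170| < ε.

δ = min(1, ε/64)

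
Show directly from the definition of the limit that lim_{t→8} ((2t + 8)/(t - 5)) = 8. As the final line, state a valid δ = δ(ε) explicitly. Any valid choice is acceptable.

δ = min(3/2, (1/4)ε)

Fix ε > 0. We want δ > 0 with 0 < |t − 8| < δ ⇒ |(2t + 8)/(t - 5) − 8| < ε.
Combining over a common denominator, (2t + 8)/(t - 5) − 8 = [(2t + 8)·3 − 24·(t - 5)] / [3·(t - 5)] = -18(t − 8) / (3(t - 5)).
So |(2t + 8)/(t - 5) − 8| = 18|t − 8| / (3·|t − 5|).
Restrict δ ≤ 3/2. Then |t − 8| < 3/2 gives |t − 5| = |(t − 8) + 3| ≥ 3 − 3/2 = 3/2.
Hence |(2t + 8)/(t - 5) − 8| < 18|t − 8|/(3·(3/2)) = 4|t − 8|, which is < ε once |t − 8| < (1/4)ε.
Take δ = min(3/2, (1/4)ε). Then 0 < |t − 8| < δ forces both bounds, so |(2t + 8)/(t - 5) − 8| < ε.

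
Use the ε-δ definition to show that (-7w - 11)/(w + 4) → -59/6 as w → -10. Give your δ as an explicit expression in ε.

δ = min(3, (18/17)ε)

Fix ε > 0. We want δ > 0 with 0 < |w + 10| < δ ⇒ |(-7w - 11)/(w + 4) + 59/6| < ε.
Combining over a common denominator, (-7w - 11)/(w + 4) + 59/6 = [(-7w - 11)·(-6) − 59·(w + 4)] / [(-6)·(w + 4)] = -17(w + 10) / ((-6)(w + 4)).
So |(-7w - 11)/(w + 4) + 59/6| = 17|w + 10| / (6·|w + 4|).
Restrict δ ≤ 3. Then |w + 10| < 3 gives |w + 4| = |(w + 10) + (-6)| ≥ 6 − 3 = 3.
Hence |(-7w - 11)/(w + 4) + 59/6| < 17|w + 10|/(6·3) = (17/18)|w + 10|, which is < ε once |w + 10| < (18/17)ε.
Take δ = min(3, (18/17)ε). Then 0 < |w + 10| < δ forces both bounds, so |(-7w - 11)/(w + 4) + 59/6| < ε.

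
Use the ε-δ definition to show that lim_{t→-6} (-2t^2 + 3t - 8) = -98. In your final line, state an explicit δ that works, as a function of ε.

δ = min(1, ε/29)

Let ε > 0 be given. We want δ > 0 such that 0 < |t + 6| < δ implies |(-2t^2 + 3t - 8) + 98| < ε.
(-2t^2 + 3t - 8) + 98 = -2t^2 + 3t + 90 = (t + 6)(-2t + 15).
So |(-2t^2 + 3t - 8) + 98| = |t + 6|·|-2t + 15|.
Require δ ≤ 1. Then |t + 6| < 1 gives |t| < 7, and by the triangle inequality |-2t + 15| ≤ 2·7 + 15 = 29.
Hence |(-2t^2 + 3t - 8) + 98| ≤ 29|t + 6| < ε provided |t + 6| < ε/29.
Choosing δ = min(1, ε/29) ensures both conditions, hence |(-2t^2 + 3t - 8) + 98| < ε.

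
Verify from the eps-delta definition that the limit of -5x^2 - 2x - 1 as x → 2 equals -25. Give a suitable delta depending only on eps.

delta = min(2, eps/32)

Suppose eps > 0. We want delta > 0 such that 0 < |x − 2| < delta implies |(-5x^2 - 2x - 1) + 25| < eps.
(-5x^2 - 2x - 1) + 25 = -5x^2 - 2x + 24 = (x − 2)(-5x - 12).
So |(-5x^2 - 2x - 1) + 25| = |x − 2|·|-5x - 12|.
Require delta ≤ 2. Then |x − 2| < 2 gives |x| < 4, and by the triangle inequality |-5x - 12| ≤ 5·4 + 12 = 32.
Hence |(-5x^2 - 2x - 1) + 25| ≤ 32|x − 2| < eps provided |x − 2| < eps/32.
Take delta = min(2, eps/32). Then 0 < |x − 2| < delta gives both |x − 2| < 2 and |x − 2| < eps/32, so |(-5x^2 - 2x - 1) + 25| < eps.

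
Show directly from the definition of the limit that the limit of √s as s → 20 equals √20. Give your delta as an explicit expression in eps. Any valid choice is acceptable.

Let eps > 0. We want delta > 0 such that 0 < |s − 20| < delta implies |√s − √20| < eps.
Multiplying by the conjugate, |√s − √20| = |s − 20|/(√s + √20).
Restrict delta ≤ 20 so that |s − 20| < 20 forces s > 0, and then √s + √20 > √20.
Hence |√s − √20| < |s − 20|/√20, which is < eps once |s − 20| < √20·eps.
Take delta = min(20, √20·eps). If 0 < |s − 20| < delta then s > 0 and |√s − √20| < |s − 20|/√20 < eps.

delta = min(20, √20·eps)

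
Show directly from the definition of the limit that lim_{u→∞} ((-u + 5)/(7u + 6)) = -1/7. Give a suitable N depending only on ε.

N = (41/49)/ε

Let ε > 0 be given. We seek N > 0 such that u > N implies |(-u + 5)/(7u + 6) + 1/7| < ε.
(-u + 5)/(7u + 6) + 1/7 = (7(-u + 5) − (-1)(7u + 6)) / (7(7u + 6)) = 41/(7(7u + 6)).
For u > 0 we have 7u + 6 > 7u, so |(-u + 5)/(7u + 6) + 1/7| = 41/(7(7u + 6)) < 41/(7·7u) = (41/49)/u.
Thus |(-u + 5)/(7u + 6) + 1/7| < ε whenever u > (41/49)/ε.
Take N = (41/49)/ε. If u > N then |(-u + 5)/(7u + 6) + 1/7| < (41/49)/u < ε.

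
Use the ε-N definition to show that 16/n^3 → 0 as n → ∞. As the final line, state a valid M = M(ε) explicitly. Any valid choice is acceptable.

Let ε > 0 be given. For n ≥ 1, |16/n^3 − 0| = 16/n^3.
16/n^3 < ε ⇔ n^3 > 16/ε ⇔ n > (16/ε)^{1/3}.
Take M = (16/ε)^{1/3}. Then n > M implies 16/n^3 < ε.

M = (16/ε)^{1/3}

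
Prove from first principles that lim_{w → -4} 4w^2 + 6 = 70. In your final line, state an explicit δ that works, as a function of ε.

Fix ε > 0. We want δ > 0 such that 0 < |w + 4| < δ implies |(4w^2 + 6) − 70| < ε.
(4w^2 + 6) − 70 = 4w^2 - 64 = (w + 4)(4w - 16).
So |(4w^2 + 6) − 70| = |w + 4|·|4w - 16|.
Assume first that |w + 4| < 1, so |w| < 5. Then |4w - 16| ≤ 4·5 + 16 = 36.
Hence |(4w^2 + 6) − 70| ≤ 36|w + 4| < ε provided |w + 4| < ε/36.
Choosing δ = min(1, ε/36) ensures both conditions, hence |(4w^2 + 6) − 70| < ε.

δ = min(1, ε/36)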